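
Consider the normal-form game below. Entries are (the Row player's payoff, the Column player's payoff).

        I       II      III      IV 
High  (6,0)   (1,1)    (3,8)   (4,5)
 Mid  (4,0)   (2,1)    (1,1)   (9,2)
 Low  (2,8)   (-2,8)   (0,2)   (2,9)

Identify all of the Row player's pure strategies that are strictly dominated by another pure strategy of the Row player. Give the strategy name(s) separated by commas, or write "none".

Low

High: no other strategy beats it everywhere (Mid at I (6>4); Low at I (6>2)).
Nothing dominates Mid: High at II (2>1); Low at I (4>2).
Low is strictly dominated by High (I: 6>2, II: 1>-2, III: 3>0, IV: 4>2).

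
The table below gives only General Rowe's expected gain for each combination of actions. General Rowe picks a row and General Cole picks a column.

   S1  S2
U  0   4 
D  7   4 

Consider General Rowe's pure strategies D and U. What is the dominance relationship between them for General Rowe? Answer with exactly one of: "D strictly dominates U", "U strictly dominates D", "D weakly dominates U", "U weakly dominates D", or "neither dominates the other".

Compare D to U across every action of General Cole: S1: 7>0, S2: 4=4.
D is at least as good everywhere and strictly better somewhere (tied only at S2), so D weakly but not strictly dominates U.

D weakly dominates U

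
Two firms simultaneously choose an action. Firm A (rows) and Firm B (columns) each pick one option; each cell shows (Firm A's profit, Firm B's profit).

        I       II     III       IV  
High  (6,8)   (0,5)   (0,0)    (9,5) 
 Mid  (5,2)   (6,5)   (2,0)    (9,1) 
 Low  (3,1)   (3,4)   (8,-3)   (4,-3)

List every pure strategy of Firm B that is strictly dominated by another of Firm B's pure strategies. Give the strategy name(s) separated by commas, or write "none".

III, IV

I is not dominated — it holds its own against II at High (8>5); III at High (8>0); IV at High (8>5).
II: no other strategy beats it everywhere (I at Mid (5>2); III at High (5>0); IV at High (5=5)).
I strictly dominates III — High: 8>0, Mid: 2>0, Low: 1>-3.
IV is strictly dominated by I (High: 8>5, Mid: 2>1, Low: 1>-3).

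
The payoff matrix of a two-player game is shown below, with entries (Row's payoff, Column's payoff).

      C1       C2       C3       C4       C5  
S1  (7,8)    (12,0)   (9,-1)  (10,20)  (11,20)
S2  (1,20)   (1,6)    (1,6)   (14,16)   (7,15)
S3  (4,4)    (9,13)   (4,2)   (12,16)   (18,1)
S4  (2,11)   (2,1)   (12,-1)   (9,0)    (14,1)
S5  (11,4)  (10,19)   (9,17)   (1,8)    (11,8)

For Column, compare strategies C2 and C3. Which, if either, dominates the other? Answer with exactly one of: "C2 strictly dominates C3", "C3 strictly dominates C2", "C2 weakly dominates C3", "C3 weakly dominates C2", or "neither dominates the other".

Compare C2 to C3 across each choice by Row: S1: 0>-1, S2: 6=6, S3: 13>2, S4: 1>-1, S5: 19>17.
C2 is at least as good everywhere and strictly better somewhere (tied only at S2), so C2 weakly but not strictly dominates C3.

C2 weakly dominates C3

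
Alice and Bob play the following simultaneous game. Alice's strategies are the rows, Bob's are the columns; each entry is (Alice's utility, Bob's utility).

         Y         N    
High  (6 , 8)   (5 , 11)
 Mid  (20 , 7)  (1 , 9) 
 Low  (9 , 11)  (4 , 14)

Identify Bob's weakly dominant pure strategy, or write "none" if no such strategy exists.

N vs Y: High: 11>8, Mid: 9>7, Low: 14>11.
N is at least as good as every other strategy against every opponent action, so it is weakly dominant.

N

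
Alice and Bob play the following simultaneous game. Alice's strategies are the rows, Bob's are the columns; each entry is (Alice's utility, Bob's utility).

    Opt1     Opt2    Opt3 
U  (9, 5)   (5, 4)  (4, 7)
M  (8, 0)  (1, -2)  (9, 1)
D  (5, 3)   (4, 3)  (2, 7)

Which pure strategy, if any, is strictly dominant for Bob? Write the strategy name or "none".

Opt3

Opt3 vs Opt1: U: 7>5, M: 1>0, D: 7>3.
Opt3 vs Opt2: U: 7>4, M: 1>-2, D: 7>3.
Opt3 strictly beats every other strategy against every opponent action, so it is strictly dominant.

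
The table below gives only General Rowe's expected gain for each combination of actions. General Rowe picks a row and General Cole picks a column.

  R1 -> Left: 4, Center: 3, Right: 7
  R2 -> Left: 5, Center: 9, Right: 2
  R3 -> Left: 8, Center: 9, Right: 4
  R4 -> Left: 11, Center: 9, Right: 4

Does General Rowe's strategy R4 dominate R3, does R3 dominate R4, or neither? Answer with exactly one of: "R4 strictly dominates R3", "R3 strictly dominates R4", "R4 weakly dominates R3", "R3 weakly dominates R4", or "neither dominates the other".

R4 weakly dominates R3

Compare R4 to R3 across each opponent action: Left: 11>8, Center: 9=9, Right: 4=4.
R4 is at least as good everywhere and strictly better somewhere (tied only at Center, Right), so R4 weakly but not strictly dominates R3.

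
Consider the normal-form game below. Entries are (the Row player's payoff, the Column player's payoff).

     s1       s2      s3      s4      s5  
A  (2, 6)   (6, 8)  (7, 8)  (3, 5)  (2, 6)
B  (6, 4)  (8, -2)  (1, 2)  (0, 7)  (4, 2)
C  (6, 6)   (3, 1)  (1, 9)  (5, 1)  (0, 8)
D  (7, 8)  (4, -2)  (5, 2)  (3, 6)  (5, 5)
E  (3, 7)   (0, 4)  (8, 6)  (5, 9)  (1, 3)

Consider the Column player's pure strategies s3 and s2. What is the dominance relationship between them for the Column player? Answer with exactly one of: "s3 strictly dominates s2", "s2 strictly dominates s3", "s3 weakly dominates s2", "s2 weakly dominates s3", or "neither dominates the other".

s3 weakly dominates s2

s3's payoffs vs s2's, by the Row player's action — A: 8=8, B: 2>-2, C: 9>1, D: 2>-2, E: 6>4.
s3 is at least as good everywhere and strictly better somewhere (tied only at A), so s3 weakly but not strictly dominates s2.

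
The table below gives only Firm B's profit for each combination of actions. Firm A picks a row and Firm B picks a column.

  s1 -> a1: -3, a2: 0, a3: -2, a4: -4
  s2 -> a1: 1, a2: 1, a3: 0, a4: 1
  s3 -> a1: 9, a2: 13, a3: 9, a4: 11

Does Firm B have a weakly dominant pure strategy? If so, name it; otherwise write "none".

a2

a2 vs a1: s1: 0>-3, s2: 1=1, s3: 13>9.
a2 vs a3: s1: 0>-2, s2: 1>0, s3: 13>9.
a2 vs a4: s1: 0>-4, s2: 1=1, s3: 13>11.
a2 is at least as good as every other strategy against every opponent action, so it is weakly dominant.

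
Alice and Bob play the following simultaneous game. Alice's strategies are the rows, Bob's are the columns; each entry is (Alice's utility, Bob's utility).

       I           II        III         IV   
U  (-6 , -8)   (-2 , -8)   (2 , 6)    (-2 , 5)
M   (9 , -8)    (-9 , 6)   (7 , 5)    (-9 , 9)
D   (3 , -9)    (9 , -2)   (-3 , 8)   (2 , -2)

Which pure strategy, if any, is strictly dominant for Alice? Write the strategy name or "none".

none

U fails to dominate M at I (-6<9).
M fails to dominate U at II (-9<-2).
D fails to dominate U at III (-3<2).
No single strategy dominates all the others.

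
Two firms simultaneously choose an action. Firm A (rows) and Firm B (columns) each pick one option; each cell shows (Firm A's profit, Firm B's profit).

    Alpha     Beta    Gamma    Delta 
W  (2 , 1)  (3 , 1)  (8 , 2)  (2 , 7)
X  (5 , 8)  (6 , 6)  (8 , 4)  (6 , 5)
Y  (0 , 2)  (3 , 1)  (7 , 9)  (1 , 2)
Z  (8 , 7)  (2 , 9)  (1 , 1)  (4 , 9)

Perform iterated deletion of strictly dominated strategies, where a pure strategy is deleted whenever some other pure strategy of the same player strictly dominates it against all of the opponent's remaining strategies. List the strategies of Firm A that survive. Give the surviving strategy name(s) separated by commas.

X, Z

Firm A's strategy Y is strictly dominated by X (Alpha: 5>0, Beta: 6>3, Gamma: 8>7, Delta: 6>1) and is removed.
Firm B's strategy Gamma is strictly dominated by Delta (W: 7>2, X: 5>4, Z: 9>1) and is removed.
For Firm A, X strictly dominates W on the remaining columns (Alpha: 5>2, Beta: 6>3, Delta: 6>2); eliminate W.
Among the remaining strategies, none is strictly dominated by another pure strategy of the same player, so the elimination stops.
Surviving strategies — Firm A: {X, Z}; Firm B: {Alpha, Beta, Delta}.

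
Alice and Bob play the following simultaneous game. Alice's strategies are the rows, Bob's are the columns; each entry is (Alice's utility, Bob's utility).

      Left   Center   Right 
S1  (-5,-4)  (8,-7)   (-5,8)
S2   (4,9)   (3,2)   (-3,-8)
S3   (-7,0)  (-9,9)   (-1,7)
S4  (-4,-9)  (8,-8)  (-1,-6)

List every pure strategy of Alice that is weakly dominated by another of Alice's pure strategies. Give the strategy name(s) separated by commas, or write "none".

S1 is weakly dominated by S4 (Left: -4>-5, Center: 8=8, Right: -1>-5).
S2: no other strategy beats it everywhere (S1 at Left (4>-5); S3 at Left (4>-7); S4 at Left (4>-4)).
S3 is weakly dominated by S4 (Left: -4>-7, Center: 8>-9, Right: -1=-1).
Nothing dominates S4: S1 at Left (-4>-5); S2 at Center (8>3); S3 at Left (-4>-7).

S1, S3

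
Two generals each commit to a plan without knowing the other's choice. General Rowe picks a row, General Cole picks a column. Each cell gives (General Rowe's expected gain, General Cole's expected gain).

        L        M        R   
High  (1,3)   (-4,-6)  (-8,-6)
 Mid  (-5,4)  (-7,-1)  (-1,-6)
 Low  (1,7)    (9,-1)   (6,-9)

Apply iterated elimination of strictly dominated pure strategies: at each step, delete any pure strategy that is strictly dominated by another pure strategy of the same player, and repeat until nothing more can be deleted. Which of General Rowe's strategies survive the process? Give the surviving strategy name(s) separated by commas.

High, Low

General Rowe's strategy Mid is strictly dominated by Low (L: 1>-5, M: 9>-7, R: 6>-1) and is removed.
For General Cole, L strictly dominates M on the remaining rows (High: 3>-6, Low: 7>-1); eliminate M.
General Cole's strategy R is strictly dominated by L (High: 3>-6, Low: 7>-9) and is removed.
Among the remaining strategies, none is strictly dominated by another pure strategy of the same player, so the elimination stops.
Surviving strategies — General Rowe: {High, Low}; General Cole: {L}.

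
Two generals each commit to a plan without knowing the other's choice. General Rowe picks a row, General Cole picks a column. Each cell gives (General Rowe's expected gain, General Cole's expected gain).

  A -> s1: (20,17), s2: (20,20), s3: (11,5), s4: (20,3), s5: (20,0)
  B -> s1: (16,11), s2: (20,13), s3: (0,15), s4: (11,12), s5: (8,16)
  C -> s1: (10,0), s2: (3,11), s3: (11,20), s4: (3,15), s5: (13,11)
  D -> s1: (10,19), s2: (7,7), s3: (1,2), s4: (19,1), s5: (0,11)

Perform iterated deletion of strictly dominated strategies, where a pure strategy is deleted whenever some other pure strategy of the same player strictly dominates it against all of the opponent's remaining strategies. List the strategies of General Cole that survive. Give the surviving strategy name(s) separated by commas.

s2, s3, s5

General Rowe's strategy D is strictly dominated by A (s1: 20>10, s2: 20>7, s3: 11>1, s4: 20>19, s5: 20>0) and is removed.
General Cole's strategy s1 is strictly dominated by s2 (A: 20>17, B: 13>11, C: 11>0) and is removed.
Column s4 is eliminated: s3 beats it against every remaining row (A: 5>3, B: 15>12, C: 20>15).
Among the remaining strategies, none is strictly dominated by another pure strategy of the same player, so the elimination stops.
Surviving strategies — General Rowe: {A, B, C}; General Cole: {s2, s3, s5}.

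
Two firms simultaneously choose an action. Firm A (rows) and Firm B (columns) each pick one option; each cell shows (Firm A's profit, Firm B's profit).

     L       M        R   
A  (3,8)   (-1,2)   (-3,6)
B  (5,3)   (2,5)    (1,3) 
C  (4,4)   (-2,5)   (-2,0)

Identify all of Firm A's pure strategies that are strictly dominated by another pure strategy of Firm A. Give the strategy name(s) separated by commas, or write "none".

A is strictly dominated by B (L: 5>3, M: 2>-1, R: 1>-3).
Nothing dominates B: A at L (5>3); C at L (5>4).
C: dominated, since B does at least as well everywhere (L: 5>4, M: 2>-2, R: 1>-2).

A, C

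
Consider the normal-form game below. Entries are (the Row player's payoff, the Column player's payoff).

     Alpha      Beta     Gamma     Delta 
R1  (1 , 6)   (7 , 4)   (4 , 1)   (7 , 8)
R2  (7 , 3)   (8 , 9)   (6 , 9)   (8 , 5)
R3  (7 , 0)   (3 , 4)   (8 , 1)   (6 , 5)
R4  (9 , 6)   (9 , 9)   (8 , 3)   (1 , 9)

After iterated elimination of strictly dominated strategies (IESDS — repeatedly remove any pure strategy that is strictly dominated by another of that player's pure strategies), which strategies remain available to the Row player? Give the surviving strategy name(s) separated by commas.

Row R1 is eliminated: R2 beats it against every remaining column (Alpha: 7>1, Beta: 8>7, Gamma: 6>4, Delta: 8>7).
For the Column player, Beta strictly dominates Alpha on the remaining rows (R2: 9>3, R3: 4>0, R4: 9>6); eliminate Alpha.
Among the remaining strategies, none is strictly dominated by another pure strategy of the same player, so the elimination stops.
Surviving strategies — the Row player: {R2, R3, R4}; the Column player: {Beta, Gamma, Delta}.

R2, R3, R4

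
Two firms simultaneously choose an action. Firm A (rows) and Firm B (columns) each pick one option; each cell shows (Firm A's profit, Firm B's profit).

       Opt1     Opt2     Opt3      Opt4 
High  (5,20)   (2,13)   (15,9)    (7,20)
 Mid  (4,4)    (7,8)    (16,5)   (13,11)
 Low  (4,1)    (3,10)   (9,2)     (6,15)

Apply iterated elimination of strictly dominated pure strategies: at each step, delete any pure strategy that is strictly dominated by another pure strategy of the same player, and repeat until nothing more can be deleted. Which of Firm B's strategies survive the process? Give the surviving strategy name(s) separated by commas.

Opt1, Opt4

Firm B's strategy Opt2 is strictly dominated by Opt4 (High: 20>13, Mid: 11>8, Low: 15>10) and is removed.
Row Low is eliminated: High beats it against every remaining column (Opt1: 5>4, Opt3: 15>9, Opt4: 7>6).
Firm B's strategy Opt3 is strictly dominated by Opt4 (High: 20>9, Mid: 11>5) and is removed.
Among the remaining strategies, none is strictly dominated by another pure strategy of the same player, so the elimination stops.
Surviving strategies — Firm A: {High, Mid}; Firm B: {Opt1, Opt4}.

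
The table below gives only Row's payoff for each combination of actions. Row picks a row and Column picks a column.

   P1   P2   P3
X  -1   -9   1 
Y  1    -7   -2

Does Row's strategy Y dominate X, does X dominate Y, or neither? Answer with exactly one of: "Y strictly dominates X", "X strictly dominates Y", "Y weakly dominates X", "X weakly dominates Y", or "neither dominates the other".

neither dominates the other

Y's payoffs vs X's, by Column's action — P1: 1>-1, P2: -7>-9, P3: -2<1.
Y does better at P1, P2 but worse at P3; neither strategy dominates the other.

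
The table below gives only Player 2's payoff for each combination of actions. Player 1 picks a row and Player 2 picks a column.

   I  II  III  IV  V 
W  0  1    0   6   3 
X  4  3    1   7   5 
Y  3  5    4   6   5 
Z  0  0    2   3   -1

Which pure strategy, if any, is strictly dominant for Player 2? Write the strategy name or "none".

IV vs I: W: 6>0, X: 7>4, Y: 6>3, Z: 3>0.
IV vs II: W: 6>1, X: 7>3, Y: 6>5, Z: 3>0.
IV vs III: W: 6>0, X: 7>1, Y: 6>4, Z: 3>2.
IV vs V: W: 6>3, X: 7>5, Y: 6>5, Z: 3>-1.
IV strictly beats every other strategy against every opponent action, so it is strictly dominant.

IV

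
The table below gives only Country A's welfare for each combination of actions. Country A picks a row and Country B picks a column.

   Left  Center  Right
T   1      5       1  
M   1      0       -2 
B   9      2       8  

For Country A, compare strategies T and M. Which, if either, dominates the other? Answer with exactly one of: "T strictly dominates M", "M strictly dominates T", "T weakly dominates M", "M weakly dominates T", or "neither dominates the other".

T's payoffs vs M's, by Country B's action — Left: 1=1, Center: 5>0, Right: 1>-2.
T is at least as good everywhere and strictly better somewhere (tied only at Left), so T weakly but not strictly dominates M.

T weakly dominates M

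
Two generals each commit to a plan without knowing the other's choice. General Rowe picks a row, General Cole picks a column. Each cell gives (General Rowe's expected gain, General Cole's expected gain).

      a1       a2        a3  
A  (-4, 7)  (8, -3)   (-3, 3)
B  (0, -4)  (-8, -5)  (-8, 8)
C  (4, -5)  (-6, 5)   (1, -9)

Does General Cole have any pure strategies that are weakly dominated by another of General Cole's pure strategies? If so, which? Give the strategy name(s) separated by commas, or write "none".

a1 is not dominated — it holds its own against a2 at A (7>-3); a3 at A (7>3).
a2: no other strategy beats it everywhere (a1 at C (5>-5); a3 at C (5>-9)).
a3 is not dominated — it holds its own against a1 at B (8>-4); a2 at A (3>-3).

none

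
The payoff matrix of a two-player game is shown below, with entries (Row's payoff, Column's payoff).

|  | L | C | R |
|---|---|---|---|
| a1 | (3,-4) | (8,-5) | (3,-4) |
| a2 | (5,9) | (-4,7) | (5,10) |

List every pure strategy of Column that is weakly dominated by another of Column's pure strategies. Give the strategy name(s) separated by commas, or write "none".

L, C

R weakly dominates L — a1: -4=-4, a2: 10>9.
L weakly dominates C — a1: -4>-5, a2: 9>7.
Nothing dominates R: L at a2 (10>9); C at a1 (-4>-5).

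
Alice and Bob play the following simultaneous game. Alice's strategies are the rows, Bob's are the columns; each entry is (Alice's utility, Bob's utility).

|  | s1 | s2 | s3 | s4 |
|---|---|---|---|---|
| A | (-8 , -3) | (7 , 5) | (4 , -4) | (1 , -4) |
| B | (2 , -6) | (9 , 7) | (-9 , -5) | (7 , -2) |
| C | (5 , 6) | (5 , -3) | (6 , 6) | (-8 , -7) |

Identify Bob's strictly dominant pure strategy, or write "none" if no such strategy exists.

none

s1 fails to dominate s2 at A (-3<5).
s2 fails to dominate s1 at C (-3<6).
s3 fails to dominate s1 at A (-4<-3).
s4 fails to dominate s1 at A (-4<-3).
No single strategy dominates all the others.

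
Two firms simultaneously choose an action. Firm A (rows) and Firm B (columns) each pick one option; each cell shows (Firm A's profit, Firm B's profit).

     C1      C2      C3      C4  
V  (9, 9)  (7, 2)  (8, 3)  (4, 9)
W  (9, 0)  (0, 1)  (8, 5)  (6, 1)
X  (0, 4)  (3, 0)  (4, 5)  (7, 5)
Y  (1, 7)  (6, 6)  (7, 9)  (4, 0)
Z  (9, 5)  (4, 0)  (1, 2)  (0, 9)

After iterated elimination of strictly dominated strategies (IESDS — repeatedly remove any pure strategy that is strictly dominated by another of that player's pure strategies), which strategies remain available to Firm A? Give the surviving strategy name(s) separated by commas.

Column C2 is eliminated: C3 beats it against every remaining row (V: 3>2, W: 5>1, X: 5>0, Y: 9>6, Z: 2>0).
Row Y is eliminated: W beats it against every remaining column (C1: 9>1, C3: 8>7, C4: 6>4).
Among the remaining strategies, none is strictly dominated by another pure strategy of the same player, so the elimination stops.
Surviving strategies — Firm A: {V, W, X, Z}; Firm B: {C1, C3, C4}.

V, W, X, Z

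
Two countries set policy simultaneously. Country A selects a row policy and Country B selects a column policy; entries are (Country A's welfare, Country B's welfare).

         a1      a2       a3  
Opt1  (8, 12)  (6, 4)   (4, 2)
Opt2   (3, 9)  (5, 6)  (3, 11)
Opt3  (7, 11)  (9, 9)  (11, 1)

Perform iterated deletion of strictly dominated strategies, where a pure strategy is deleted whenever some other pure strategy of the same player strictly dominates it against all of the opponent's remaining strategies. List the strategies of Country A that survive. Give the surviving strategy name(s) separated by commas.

Opt1

Row Opt2 is eliminated: Opt1 beats it against every remaining column (a1: 8>3, a2: 6>5, a3: 4>3).
Country B's strategy a2 is strictly dominated by a1 (Opt1: 12>4, Opt3: 11>9) and is removed.
Country B's strategy a3 is strictly dominated by a1 (Opt1: 12>2, Opt3: 11>1) and is removed.
Row Opt3 is eliminated: Opt1 beats it against every remaining column (a1: 8>7).
Among the remaining strategies, none is strictly dominated by another pure strategy of the same player, so the elimination stops.
Surviving strategies — Country A: {Opt1}; Country B: {a1}.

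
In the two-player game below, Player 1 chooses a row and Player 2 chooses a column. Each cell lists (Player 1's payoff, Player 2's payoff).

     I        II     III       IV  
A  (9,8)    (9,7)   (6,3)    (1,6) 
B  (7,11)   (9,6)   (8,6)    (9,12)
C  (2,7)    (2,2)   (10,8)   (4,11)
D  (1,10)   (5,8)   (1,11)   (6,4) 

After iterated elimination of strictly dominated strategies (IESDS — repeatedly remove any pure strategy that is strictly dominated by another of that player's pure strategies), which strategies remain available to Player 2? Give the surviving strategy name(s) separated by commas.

I, IV

For Player 1, B strictly dominates D on the remaining columns (I: 7>1, II: 9>5, III: 8>1, IV: 9>6); eliminate D.
Player 2's strategy II is strictly dominated by I (A: 8>7, B: 11>6, C: 7>2) and is removed.
Player 2's strategy III is strictly dominated by IV (A: 6>3, B: 12>6, C: 11>8) and is removed.
For Player 1, B strictly dominates C on the remaining columns (I: 7>2, IV: 9>4); eliminate C.
Among the remaining strategies, none is strictly dominated by another pure strategy of the same player, so the elimination stops.
Surviving strategies — Player 1: {A, B}; Player 2: {I, IV}.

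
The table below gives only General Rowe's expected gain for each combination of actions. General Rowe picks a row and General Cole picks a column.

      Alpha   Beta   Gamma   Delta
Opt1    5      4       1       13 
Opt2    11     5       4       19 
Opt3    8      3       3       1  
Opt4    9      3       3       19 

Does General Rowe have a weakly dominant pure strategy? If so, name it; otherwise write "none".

Opt2 vs Opt1: Alpha: 11>5, Beta: 5>4, Gamma: 4>1, Delta: 19>13.
Opt2 vs Opt3: Alpha: 11>8, Beta: 5>3, Gamma: 4>3, Delta: 19>1.
Opt2 vs Opt4: Alpha: 11>9, Beta: 5>3, Gamma: 4>3, Delta: 19=19.
Opt2 is at least as good as every other strategy against every opponent action, so it is weakly dominant.

Opt2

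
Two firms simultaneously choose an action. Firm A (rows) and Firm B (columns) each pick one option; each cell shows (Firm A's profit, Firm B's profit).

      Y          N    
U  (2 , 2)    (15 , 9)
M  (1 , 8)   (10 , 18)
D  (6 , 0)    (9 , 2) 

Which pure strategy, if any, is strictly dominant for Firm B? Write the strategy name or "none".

N vs Y: U: 9>2, M: 18>8, D: 2>0.
N strictly beats every other strategy against every opponent action, so it is strictly dominant.

N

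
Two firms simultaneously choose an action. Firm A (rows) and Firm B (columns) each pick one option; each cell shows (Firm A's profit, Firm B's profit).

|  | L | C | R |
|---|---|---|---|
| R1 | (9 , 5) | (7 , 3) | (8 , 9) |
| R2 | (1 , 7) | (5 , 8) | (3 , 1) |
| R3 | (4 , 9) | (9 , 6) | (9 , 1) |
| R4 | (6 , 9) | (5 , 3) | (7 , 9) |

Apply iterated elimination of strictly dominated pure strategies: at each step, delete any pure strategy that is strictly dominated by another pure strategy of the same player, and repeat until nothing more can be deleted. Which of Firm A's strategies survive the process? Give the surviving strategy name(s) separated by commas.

Row R2 is eliminated: R1 beats it against every remaining column (L: 9>1, C: 7>5, R: 8>3).
For Firm A, R1 strictly dominates R4 on the remaining columns (L: 9>6, C: 7>5, R: 8>7); eliminate R4.
Firm B's strategy C is strictly dominated by L (R1: 5>3, R3: 9>6) and is removed.
Among the remaining strategies, none is strictly dominated by another pure strategy of the same player, so the elimination stops.
Surviving strategies — Firm A: {R1, R3}; Firm B: {L, R}.

R1, R3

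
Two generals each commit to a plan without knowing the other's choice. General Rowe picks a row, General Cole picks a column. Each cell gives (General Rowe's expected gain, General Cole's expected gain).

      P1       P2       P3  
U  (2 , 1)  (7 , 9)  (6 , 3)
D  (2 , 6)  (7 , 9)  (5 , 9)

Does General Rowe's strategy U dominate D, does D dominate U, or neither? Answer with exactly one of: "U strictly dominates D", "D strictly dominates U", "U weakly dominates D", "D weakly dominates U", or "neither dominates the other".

U's payoffs vs D's, by General Cole's action — P1: 2=2, P2: 7=7, P3: 6>5.
U is at least as good everywhere and strictly better somewhere (tied only at P1, P2), so U weakly but not strictly dominates D.

U weakly dominates D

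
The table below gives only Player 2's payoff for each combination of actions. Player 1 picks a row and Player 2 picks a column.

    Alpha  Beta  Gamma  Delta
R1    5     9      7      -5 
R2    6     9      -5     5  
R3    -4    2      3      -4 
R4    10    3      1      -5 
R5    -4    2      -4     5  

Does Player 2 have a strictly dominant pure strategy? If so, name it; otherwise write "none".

none

Alpha fails to dominate Beta at R1 (5<9).
Beta fails to dominate Alpha at R4 (3<10).
Gamma fails to dominate Alpha at R2 (-5<6).
Delta fails to dominate Alpha at R1 (-5<5).
No single strategy dominates all the others.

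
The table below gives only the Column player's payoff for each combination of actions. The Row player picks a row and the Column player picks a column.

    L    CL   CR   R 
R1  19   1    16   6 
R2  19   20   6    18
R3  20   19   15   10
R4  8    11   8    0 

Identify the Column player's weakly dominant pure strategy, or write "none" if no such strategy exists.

none

L fails to dominate CL at R2 (19<20).
CL fails to dominate L at R1 (1<19).
CR fails to dominate L at R1 (16<19).
R fails to dominate L at R1 (6<19).
No single strategy dominates all the others.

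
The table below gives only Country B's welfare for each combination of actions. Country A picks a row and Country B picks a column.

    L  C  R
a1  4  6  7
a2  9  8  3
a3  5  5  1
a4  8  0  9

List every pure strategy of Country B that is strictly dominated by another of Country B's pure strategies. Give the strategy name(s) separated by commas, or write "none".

none

Nothing dominates L: C at a2 (9>8); R at a2 (9>3).
C is not dominated — it holds its own against L at a1 (6>4); R at a2 (8>3).
R is not dominated — it holds its own against L at a1 (7>4); C at a1 (7>6).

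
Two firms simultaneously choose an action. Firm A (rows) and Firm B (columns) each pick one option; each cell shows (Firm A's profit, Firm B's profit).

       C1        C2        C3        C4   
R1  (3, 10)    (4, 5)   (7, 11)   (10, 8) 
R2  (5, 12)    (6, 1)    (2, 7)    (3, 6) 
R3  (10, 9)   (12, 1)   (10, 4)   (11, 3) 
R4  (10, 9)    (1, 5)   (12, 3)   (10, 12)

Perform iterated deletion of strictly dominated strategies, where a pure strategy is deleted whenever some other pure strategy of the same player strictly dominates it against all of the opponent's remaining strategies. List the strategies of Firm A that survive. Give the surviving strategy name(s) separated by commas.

R3, R4

For Firm A, R3 strictly dominates R1 on the remaining columns (C1: 10>3, C2: 12>4, C3: 10>7, C4: 11>10); eliminate R1.
For Firm A, R3 strictly dominates R2 on the remaining columns (C1: 10>5, C2: 12>6, C3: 10>2, C4: 11>3); eliminate R2.
Firm B's strategy C2 is strictly dominated by C1 (R3: 9>1, R4: 9>5) and is removed.
Firm B's strategy C3 is strictly dominated by C1 (R3: 9>4, R4: 9>3) and is removed.
Among the remaining strategies, none is strictly dominated by another pure strategy of the same player, so the elimination stops.
Surviving strategies — Firm A: {R3, R4}; Firm B: {C1, C4}.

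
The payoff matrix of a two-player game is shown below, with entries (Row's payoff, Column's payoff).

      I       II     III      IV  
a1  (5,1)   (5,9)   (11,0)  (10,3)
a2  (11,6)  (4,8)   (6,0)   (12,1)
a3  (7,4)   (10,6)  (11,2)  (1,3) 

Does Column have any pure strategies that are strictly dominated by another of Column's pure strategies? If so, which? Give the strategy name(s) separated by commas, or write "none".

I: dominated, since II does at least as well everywhere (a1: 9>1, a2: 8>6, a3: 6>4).
II is not dominated — it holds its own against I at a1 (9>1); III at a1 (9>0); IV at a1 (9>3).
III: dominated, since I does at least as well everywhere (a1: 1>0, a2: 6>0, a3: 4>2).
IV: dominated, since II does at least as well everywhere (a1: 9>3, a2: 8>1, a3: 6>3).

I, III, IV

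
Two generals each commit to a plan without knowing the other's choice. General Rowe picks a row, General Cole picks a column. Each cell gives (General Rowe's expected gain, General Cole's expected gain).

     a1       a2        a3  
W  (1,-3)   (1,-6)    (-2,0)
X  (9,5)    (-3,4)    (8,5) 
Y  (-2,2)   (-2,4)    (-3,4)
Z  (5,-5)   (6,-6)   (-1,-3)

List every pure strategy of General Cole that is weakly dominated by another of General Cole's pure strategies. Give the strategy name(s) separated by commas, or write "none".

a3 weakly dominates a1 — W: 0>-3, X: 5=5, Y: 4>2, Z: -3>-5.
a3 weakly dominates a2 — W: 0>-6, X: 5>4, Y: 4=4, Z: -3>-6.
a3 is not dominated — it holds its own against a1 at W (0>-3); a2 at W (0>-6).

a1, a2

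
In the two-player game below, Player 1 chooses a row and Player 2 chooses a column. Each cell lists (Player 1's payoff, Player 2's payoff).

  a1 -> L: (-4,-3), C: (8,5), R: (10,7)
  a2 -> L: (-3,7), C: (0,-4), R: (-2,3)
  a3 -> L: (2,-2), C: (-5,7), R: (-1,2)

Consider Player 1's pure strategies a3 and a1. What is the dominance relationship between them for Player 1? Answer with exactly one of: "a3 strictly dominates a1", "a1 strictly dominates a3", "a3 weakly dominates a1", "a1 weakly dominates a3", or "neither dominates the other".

neither dominates the other

Compare a3 to a1 across each choice by Player 2: L: 2>-4, C: -5<8, R: -1<10.
a3 does better at L but worse at C, R; neither strategy dominates the other.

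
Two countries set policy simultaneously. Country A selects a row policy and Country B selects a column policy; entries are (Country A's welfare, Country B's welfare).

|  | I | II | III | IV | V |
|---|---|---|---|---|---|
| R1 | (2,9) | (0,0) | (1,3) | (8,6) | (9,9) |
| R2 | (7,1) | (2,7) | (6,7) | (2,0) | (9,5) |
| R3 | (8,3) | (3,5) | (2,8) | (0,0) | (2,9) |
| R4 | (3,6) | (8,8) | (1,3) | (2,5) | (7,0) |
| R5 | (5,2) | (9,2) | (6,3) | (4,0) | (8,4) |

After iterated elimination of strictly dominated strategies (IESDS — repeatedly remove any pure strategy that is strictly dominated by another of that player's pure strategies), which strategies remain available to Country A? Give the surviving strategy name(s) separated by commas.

Row R4 is eliminated: R5 beats it against every remaining column (I: 5>3, II: 9>8, III: 6>1, IV: 4>2, V: 8>7).
For Country B, I strictly dominates IV on the remaining rows (R1: 9>6, R2: 1>0, R3: 3>0, R5: 2>0); eliminate IV.
Among the remaining strategies, none is strictly dominated by another pure strategy of the same player, so the elimination stops.
Surviving strategies — Country A: {R1, R2, R3, R5}; Country B: {I, II, III, V}.

R1, R2, R3, R5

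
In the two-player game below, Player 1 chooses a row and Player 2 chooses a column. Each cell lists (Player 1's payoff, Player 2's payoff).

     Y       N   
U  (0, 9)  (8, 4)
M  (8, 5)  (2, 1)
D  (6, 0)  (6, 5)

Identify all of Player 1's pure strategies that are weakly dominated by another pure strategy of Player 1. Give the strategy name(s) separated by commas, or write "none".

none

U is not dominated — it holds its own against M at N (8>2); D at N (8>6).
M is not dominated — it holds its own against U at Y (8>0); D at Y (8>6).
D: no other strategy beats it everywhere (U at Y (6>0); M at N (6>2)).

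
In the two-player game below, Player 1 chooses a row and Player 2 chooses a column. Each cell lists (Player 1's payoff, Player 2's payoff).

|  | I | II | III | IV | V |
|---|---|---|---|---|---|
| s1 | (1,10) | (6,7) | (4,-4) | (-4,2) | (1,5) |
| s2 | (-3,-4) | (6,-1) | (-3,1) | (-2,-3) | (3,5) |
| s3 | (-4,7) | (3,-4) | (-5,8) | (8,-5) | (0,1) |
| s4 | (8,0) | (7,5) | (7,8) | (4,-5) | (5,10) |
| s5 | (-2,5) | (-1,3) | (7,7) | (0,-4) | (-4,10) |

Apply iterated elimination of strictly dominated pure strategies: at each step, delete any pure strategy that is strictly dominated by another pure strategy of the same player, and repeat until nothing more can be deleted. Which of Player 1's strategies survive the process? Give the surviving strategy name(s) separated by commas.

Player 1's strategy s1 is strictly dominated by s4 (I: 8>1, II: 7>6, III: 7>4, IV: 4>-4, V: 5>1) and is removed.
Player 1's strategy s2 is strictly dominated by s4 (I: 8>-3, II: 7>6, III: 7>-3, IV: 4>-2, V: 5>3) and is removed.
Player 2's strategy I is strictly dominated by III (s3: 8>7, s4: 8>0, s5: 7>5) and is removed.
For Player 2, III strictly dominates II on the remaining rows (s3: 8>-4, s4: 8>5, s5: 7>3); eliminate II.
Player 2's strategy IV is strictly dominated by III (s3: 8>-5, s4: 8>-5, s5: 7>-4) and is removed.
Player 1's strategy s3 is strictly dominated by s4 (III: 7>-5, V: 5>0) and is removed.
For Player 2, V strictly dominates III on the remaining rows (s4: 10>8, s5: 10>7); eliminate III.
Row s5 is eliminated: s4 beats it against every remaining column (V: 5>-4).
Among the remaining strategies, none is strictly dominated by another pure strategy of the same player, so the elimination stops.
Surviving strategies — Player 1: {s4}; Player 2: {V}.

s4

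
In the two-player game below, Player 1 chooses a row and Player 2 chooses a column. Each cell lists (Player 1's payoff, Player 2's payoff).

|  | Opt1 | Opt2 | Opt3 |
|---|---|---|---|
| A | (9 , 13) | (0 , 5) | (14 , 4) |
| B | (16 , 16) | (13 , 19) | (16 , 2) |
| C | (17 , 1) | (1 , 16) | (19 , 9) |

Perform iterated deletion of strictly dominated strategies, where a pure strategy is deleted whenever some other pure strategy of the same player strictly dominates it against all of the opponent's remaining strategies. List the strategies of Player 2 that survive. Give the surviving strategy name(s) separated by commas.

For Player 1, B strictly dominates A on the remaining columns (Opt1: 16>9, Opt2: 13>0, Opt3: 16>14); eliminate A.
Player 2's strategy Opt1 is strictly dominated by Opt2 (B: 19>16, C: 16>1) and is removed.
For Player 2, Opt2 strictly dominates Opt3 on the remaining rows (B: 19>2, C: 16>9); eliminate Opt3.
Player 1's strategy C is strictly dominated by B (Opt2: 13>1) and is removed.
Among the remaining strategies, none is strictly dominated by another pure strategy of the same player, so the elimination stops.
Surviving strategies — Player 1: {B}; Player 2: {Opt2}.

Opt2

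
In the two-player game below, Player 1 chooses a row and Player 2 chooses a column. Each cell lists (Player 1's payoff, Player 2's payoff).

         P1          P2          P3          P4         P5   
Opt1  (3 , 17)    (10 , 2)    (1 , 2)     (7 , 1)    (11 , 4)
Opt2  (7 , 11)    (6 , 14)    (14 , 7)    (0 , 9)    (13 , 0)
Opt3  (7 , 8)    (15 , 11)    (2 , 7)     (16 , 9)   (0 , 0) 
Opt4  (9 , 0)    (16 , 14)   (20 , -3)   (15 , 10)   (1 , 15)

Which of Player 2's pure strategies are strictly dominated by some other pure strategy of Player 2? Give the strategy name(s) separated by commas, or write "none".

P3, P4

Nothing dominates P1: P2 at Opt1 (17>2); P3 at Opt1 (17>2); P4 at Opt1 (17>1); P5 at Opt1 (17>4).
P2 is not dominated — it holds its own against P1 at Opt2 (14>11); P3 at Opt1 (2=2); P4 at Opt1 (2>1); P5 at Opt2 (14>0).
P1 strictly dominates P3 — Opt1: 17>2, Opt2: 11>7, Opt3: 8>7, Opt4: 0>-3.
P4: dominated, since P2 does at least as well everywhere (Opt1: 2>1, Opt2: 14>9, Opt3: 11>9, Opt4: 14>10).
P5: no other strategy beats it everywhere (P1 at Opt4 (15>0); P2 at Opt1 (4>2); P3 at Opt1 (4>2); P4 at Opt1 (4>1)).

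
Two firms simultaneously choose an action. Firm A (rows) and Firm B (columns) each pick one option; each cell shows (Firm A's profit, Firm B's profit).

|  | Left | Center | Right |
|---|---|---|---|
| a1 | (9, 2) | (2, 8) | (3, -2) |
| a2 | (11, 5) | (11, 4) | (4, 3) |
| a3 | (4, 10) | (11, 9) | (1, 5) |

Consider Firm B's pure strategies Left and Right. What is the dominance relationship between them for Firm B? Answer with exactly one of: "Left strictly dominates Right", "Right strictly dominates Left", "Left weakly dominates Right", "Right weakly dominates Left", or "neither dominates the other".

Compare Left to Right across each opponent action: a1: 2>-2, a2: 5>3, a3: 10>5.
Left gives a strictly higher payoff against each opponent action, so Left strictly dominates Right.

Left strictly dominates Right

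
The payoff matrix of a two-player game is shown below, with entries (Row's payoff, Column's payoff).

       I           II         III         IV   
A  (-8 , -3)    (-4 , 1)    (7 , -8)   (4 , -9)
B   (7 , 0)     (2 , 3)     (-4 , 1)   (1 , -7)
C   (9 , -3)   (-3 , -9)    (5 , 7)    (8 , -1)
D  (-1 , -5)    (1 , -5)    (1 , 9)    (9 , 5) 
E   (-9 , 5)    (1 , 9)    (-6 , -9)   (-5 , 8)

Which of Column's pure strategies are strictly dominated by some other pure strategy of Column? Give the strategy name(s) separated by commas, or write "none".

I: no other strategy beats it everywhere (II at C (-3>-9); III at A (-3>-8); IV at A (-3>-9)).
II: no other strategy beats it everywhere (I at A (1>-3); III at A (1>-8); IV at A (1>-9)).
III is not dominated — it holds its own against I at B (1>0); II at C (7>-9); IV at A (-8>-9).
IV: no other strategy beats it everywhere (I at C (-1>-3); II at C (-1>-9); III at E (8>-9)).

none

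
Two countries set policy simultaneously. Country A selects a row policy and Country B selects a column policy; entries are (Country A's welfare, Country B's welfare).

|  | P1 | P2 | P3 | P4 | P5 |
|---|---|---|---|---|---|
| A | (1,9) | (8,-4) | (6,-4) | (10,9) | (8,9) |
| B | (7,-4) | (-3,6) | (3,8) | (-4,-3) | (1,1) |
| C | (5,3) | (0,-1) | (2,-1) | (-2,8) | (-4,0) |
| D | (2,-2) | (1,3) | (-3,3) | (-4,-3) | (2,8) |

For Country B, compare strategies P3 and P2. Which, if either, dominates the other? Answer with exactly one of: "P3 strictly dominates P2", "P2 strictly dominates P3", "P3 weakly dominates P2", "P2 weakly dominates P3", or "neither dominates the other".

P3 weakly dominates P2

Compare P3 to P2 across every action of Country A: A: -4=-4, B: 8>6, C: -1=-1, D: 3=3.
P3 is at least as good everywhere and strictly better somewhere (tied only at A, C, D), so P3 weakly but not strictly dominates P2.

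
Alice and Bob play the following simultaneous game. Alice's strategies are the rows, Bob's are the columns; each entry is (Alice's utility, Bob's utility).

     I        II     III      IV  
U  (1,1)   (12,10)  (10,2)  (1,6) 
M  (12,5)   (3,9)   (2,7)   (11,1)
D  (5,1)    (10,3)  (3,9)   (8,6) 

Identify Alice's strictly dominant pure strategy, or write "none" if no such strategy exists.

U fails to dominate M at I (1<12).
M fails to dominate U at II (3<12).
D fails to dominate U at II (10<12).
No single strategy dominates all the others.

none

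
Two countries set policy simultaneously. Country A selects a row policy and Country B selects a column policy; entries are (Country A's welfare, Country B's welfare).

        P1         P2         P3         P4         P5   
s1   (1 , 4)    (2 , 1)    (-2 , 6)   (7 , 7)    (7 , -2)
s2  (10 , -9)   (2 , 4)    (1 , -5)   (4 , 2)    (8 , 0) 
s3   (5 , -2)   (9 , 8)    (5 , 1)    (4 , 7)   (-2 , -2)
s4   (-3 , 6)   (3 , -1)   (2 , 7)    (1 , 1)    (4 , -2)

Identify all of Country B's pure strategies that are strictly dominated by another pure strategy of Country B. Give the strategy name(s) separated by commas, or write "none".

P1 is strictly dominated by P3 (s1: 6>4, s2: -5>-9, s3: 1>-2, s4: 7>6).
P2 is not dominated — it holds its own against P1 at s2 (4>-9); P3 at s2 (4>-5); P4 at s2 (4>2); P5 at s1 (1>-2).
P3 is not dominated — it holds its own against P1 at s1 (6>4); P2 at s1 (6>1); P4 at s4 (7>1); P5 at s1 (6>-2).
Nothing dominates P4: P1 at s1 (7>4); P2 at s1 (7>1); P3 at s1 (7>6); P5 at s1 (7>-2).
P5 is strictly dominated by P2 (s1: 1>-2, s2: 4>0, s3: 8>-2, s4: -1>-2).

P1, P5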